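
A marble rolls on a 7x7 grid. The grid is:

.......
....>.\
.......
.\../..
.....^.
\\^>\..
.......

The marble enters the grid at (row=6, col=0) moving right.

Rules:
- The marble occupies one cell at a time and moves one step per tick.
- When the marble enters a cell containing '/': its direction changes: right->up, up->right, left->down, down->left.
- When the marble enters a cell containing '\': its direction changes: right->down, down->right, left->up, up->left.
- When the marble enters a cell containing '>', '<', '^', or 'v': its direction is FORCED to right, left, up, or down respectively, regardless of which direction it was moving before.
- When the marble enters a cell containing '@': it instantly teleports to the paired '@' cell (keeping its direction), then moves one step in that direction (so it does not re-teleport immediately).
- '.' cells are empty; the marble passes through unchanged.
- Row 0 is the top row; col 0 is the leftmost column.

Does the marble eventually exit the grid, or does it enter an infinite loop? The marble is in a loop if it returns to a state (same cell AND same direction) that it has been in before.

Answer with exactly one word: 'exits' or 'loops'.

Step 1: enter (6,0), '.' pass, move right to (6,1)
Step 2: enter (6,1), '.' pass, move right to (6,2)
Step 3: enter (6,2), '.' pass, move right to (6,3)
Step 4: enter (6,3), '.' pass, move right to (6,4)
Step 5: enter (6,4), '.' pass, move right to (6,5)
Step 6: enter (6,5), '.' pass, move right to (6,6)
Step 7: enter (6,6), '.' pass, move right to (6,7)
Step 8: at (6,7) — EXIT via right edge, pos 6

Answer: exits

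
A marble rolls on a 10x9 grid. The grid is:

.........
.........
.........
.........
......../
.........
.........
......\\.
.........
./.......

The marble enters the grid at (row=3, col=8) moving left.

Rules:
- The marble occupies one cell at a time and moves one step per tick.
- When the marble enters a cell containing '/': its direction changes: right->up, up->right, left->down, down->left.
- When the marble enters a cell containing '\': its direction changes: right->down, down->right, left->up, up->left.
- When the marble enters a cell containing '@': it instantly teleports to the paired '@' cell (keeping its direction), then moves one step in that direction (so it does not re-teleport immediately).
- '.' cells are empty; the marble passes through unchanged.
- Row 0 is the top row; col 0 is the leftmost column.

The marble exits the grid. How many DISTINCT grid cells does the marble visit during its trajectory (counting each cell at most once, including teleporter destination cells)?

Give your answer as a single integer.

Step 1: enter (3,8), '.' pass, move left to (3,7)
Step 2: enter (3,7), '.' pass, move left to (3,6)
Step 3: enter (3,6), '.' pass, move left to (3,5)
Step 4: enter (3,5), '.' pass, move left to (3,4)
Step 5: enter (3,4), '.' pass, move left to (3,3)
Step 6: enter (3,3), '.' pass, move left to (3,2)
Step 7: enter (3,2), '.' pass, move left to (3,1)
Step 8: enter (3,1), '.' pass, move left to (3,0)
Step 9: enter (3,0), '.' pass, move left to (3,-1)
Step 10: at (3,-1) — EXIT via left edge, pos 3
Distinct cells visited: 9 (path length 9)

Answer: 9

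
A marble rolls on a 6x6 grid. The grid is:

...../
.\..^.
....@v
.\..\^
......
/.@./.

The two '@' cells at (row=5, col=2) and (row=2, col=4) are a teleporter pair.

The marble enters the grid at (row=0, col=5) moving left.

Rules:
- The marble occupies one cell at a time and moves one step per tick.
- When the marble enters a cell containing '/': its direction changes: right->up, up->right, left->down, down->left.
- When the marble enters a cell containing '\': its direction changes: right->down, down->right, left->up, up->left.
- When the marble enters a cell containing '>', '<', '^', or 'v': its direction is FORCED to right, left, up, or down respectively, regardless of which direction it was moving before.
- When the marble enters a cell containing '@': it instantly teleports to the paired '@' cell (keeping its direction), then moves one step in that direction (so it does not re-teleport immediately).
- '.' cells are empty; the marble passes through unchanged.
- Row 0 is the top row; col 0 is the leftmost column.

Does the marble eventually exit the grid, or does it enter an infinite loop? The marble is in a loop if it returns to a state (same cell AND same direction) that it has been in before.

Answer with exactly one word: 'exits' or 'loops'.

Answer: loops

Derivation:
Step 1: enter (0,5), '/' deflects left->down, move down to (1,5)
Step 2: enter (1,5), '.' pass, move down to (2,5)
Step 3: enter (2,5), 'v' forces down->down, move down to (3,5)
Step 4: enter (3,5), '^' forces down->up, move up to (2,5)
Step 5: enter (2,5), 'v' forces up->down, move down to (3,5)
Step 6: at (3,5) dir=down — LOOP DETECTED (seen before)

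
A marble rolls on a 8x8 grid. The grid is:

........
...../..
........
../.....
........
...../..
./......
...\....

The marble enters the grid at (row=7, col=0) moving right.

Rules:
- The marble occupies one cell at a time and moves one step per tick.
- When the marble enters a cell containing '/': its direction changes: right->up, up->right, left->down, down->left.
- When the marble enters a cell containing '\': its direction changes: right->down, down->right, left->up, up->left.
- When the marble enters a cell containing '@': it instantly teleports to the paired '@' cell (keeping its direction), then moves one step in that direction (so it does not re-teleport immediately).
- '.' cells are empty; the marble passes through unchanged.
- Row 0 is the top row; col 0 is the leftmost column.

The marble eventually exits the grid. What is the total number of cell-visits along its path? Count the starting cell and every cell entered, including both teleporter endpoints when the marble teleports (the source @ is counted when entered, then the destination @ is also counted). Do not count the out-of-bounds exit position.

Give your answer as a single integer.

Step 1: enter (7,0), '.' pass, move right to (7,1)
Step 2: enter (7,1), '.' pass, move right to (7,2)
Step 3: enter (7,2), '.' pass, move right to (7,3)
Step 4: enter (7,3), '\' deflects right->down, move down to (8,3)
Step 5: at (8,3) — EXIT via bottom edge, pos 3
Path length (cell visits): 4

Answer: 4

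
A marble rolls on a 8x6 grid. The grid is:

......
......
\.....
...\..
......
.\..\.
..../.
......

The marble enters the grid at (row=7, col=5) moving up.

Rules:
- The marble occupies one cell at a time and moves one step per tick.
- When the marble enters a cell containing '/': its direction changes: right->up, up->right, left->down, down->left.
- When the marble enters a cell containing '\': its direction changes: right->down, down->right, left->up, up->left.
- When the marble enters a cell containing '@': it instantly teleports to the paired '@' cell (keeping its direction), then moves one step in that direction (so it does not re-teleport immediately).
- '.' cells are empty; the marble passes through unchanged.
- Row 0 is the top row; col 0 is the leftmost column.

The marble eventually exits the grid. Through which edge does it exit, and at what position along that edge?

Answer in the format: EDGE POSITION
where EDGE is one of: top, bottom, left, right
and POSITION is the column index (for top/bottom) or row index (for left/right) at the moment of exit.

Answer: top 5

Derivation:
Step 1: enter (7,5), '.' pass, move up to (6,5)
Step 2: enter (6,5), '.' pass, move up to (5,5)
Step 3: enter (5,5), '.' pass, move up to (4,5)
Step 4: enter (4,5), '.' pass, move up to (3,5)
Step 5: enter (3,5), '.' pass, move up to (2,5)
Step 6: enter (2,5), '.' pass, move up to (1,5)
Step 7: enter (1,5), '.' pass, move up to (0,5)
Step 8: enter (0,5), '.' pass, move up to (-1,5)
Step 9: at (-1,5) — EXIT via top edge, pos 5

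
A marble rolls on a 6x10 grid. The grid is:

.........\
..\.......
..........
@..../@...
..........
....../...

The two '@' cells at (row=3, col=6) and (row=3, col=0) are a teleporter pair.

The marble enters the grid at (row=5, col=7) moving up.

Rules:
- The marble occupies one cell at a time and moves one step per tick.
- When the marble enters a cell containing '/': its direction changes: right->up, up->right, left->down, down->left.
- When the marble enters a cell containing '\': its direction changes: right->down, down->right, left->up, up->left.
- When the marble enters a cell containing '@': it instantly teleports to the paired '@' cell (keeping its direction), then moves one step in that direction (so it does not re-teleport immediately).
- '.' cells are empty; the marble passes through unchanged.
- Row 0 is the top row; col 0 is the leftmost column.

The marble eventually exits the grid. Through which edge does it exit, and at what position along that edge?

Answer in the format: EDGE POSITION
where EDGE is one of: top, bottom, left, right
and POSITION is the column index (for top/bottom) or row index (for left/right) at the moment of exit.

Answer: top 7

Derivation:
Step 1: enter (5,7), '.' pass, move up to (4,7)
Step 2: enter (4,7), '.' pass, move up to (3,7)
Step 3: enter (3,7), '.' pass, move up to (2,7)
Step 4: enter (2,7), '.' pass, move up to (1,7)
Step 5: enter (1,7), '.' pass, move up to (0,7)
Step 6: enter (0,7), '.' pass, move up to (-1,7)
Step 7: at (-1,7) — EXIT via top edge, pos 7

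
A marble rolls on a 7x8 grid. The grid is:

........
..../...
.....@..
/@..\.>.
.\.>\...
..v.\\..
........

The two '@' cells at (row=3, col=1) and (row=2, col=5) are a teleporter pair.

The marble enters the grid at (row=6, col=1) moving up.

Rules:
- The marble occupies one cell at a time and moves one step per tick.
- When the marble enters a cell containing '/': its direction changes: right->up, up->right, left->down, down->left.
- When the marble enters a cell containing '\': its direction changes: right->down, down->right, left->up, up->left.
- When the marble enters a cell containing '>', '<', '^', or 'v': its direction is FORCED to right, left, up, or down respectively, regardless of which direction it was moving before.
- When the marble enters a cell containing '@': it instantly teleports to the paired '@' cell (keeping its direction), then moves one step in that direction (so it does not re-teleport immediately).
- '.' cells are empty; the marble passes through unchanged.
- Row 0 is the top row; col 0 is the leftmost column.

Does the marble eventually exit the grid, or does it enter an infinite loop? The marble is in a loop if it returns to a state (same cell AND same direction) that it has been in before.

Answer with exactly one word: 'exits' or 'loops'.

Step 1: enter (6,1), '.' pass, move up to (5,1)
Step 2: enter (5,1), '.' pass, move up to (4,1)
Step 3: enter (4,1), '\' deflects up->left, move left to (4,0)
Step 4: enter (4,0), '.' pass, move left to (4,-1)
Step 5: at (4,-1) — EXIT via left edge, pos 4

Answer: exits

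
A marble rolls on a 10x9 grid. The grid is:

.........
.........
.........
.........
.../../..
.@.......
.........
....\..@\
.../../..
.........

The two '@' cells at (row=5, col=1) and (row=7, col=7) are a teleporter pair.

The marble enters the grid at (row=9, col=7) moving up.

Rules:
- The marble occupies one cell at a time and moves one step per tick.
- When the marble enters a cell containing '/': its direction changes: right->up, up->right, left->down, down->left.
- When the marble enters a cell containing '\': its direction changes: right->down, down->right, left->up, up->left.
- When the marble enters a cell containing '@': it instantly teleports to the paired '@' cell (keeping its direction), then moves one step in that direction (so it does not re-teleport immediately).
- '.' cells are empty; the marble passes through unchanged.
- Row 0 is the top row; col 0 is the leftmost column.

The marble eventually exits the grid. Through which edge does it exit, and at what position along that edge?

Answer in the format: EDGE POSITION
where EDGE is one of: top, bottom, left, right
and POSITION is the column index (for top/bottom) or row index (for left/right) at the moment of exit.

Step 1: enter (9,7), '.' pass, move up to (8,7)
Step 2: enter (8,7), '.' pass, move up to (7,7)
Step 3: enter (7,7), '@' teleport (7,7)->(5,1), also enter (5,1), move up to (4,1)
Step 4: enter (4,1), '.' pass, move up to (3,1)
Step 5: enter (3,1), '.' pass, move up to (2,1)
Step 6: enter (2,1), '.' pass, move up to (1,1)
Step 7: enter (1,1), '.' pass, move up to (0,1)
Step 8: enter (0,1), '.' pass, move up to (-1,1)
Step 9: at (-1,1) — EXIT via top edge, pos 1

Answer: top 1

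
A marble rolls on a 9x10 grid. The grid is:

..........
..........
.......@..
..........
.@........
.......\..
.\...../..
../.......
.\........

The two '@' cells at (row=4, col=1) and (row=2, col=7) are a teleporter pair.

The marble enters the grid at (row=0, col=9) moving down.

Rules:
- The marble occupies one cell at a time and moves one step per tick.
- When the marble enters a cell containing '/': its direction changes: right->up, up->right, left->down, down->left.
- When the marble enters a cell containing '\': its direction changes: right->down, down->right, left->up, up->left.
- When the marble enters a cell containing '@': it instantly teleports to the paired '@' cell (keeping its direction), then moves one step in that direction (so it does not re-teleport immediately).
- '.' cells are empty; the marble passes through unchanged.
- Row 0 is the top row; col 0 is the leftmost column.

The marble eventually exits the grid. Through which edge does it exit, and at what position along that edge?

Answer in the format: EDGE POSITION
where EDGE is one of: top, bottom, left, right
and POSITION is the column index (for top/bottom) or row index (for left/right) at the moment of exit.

Answer: bottom 9

Derivation:
Step 1: enter (0,9), '.' pass, move down to (1,9)
Step 2: enter (1,9), '.' pass, move down to (2,9)
Step 3: enter (2,9), '.' pass, move down to (3,9)
Step 4: enter (3,9), '.' pass, move down to (4,9)
Step 5: enter (4,9), '.' pass, move down to (5,9)
Step 6: enter (5,9), '.' pass, move down to (6,9)
Step 7: enter (6,9), '.' pass, move down to (7,9)
Step 8: enter (7,9), '.' pass, move down to (8,9)
Step 9: enter (8,9), '.' pass, move down to (9,9)
Step 10: at (9,9) — EXIT via bottom edge, pos 9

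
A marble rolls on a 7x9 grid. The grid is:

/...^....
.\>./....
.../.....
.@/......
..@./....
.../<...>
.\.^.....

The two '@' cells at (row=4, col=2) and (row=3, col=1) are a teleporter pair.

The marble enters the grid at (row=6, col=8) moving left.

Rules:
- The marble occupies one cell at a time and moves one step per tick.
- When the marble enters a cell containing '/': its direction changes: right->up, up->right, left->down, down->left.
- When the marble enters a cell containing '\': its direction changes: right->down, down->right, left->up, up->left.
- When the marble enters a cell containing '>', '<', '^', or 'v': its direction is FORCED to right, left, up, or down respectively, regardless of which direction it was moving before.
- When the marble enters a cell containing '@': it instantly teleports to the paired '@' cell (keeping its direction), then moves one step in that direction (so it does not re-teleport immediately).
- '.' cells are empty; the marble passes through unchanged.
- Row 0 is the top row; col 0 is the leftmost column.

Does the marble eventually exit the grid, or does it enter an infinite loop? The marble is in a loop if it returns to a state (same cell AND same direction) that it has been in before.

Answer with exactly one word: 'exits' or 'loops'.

Step 1: enter (6,8), '.' pass, move left to (6,7)
Step 2: enter (6,7), '.' pass, move left to (6,6)
Step 3: enter (6,6), '.' pass, move left to (6,5)
Step 4: enter (6,5), '.' pass, move left to (6,4)
Step 5: enter (6,4), '.' pass, move left to (6,3)
Step 6: enter (6,3), '^' forces left->up, move up to (5,3)
Step 7: enter (5,3), '/' deflects up->right, move right to (5,4)
Step 8: enter (5,4), '<' forces right->left, move left to (5,3)
Step 9: enter (5,3), '/' deflects left->down, move down to (6,3)
Step 10: enter (6,3), '^' forces down->up, move up to (5,3)
Step 11: at (5,3) dir=up — LOOP DETECTED (seen before)

Answer: loops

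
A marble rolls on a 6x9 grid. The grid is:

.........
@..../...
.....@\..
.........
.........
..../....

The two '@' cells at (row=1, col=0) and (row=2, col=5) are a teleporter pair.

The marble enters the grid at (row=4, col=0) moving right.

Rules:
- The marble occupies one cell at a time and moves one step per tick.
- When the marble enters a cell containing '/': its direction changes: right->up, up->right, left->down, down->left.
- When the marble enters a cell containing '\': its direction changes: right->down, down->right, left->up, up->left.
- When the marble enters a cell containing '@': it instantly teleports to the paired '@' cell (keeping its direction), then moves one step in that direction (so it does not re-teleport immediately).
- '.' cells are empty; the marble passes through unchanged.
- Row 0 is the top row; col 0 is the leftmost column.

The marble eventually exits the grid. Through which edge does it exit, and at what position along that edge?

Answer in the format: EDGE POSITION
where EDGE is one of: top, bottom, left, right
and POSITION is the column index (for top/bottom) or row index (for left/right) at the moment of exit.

Step 1: enter (4,0), '.' pass, move right to (4,1)
Step 2: enter (4,1), '.' pass, move right to (4,2)
Step 3: enter (4,2), '.' pass, move right to (4,3)
Step 4: enter (4,3), '.' pass, move right to (4,4)
Step 5: enter (4,4), '.' pass, move right to (4,5)
Step 6: enter (4,5), '.' pass, move right to (4,6)
Step 7: enter (4,6), '.' pass, move right to (4,7)
Step 8: enter (4,7), '.' pass, move right to (4,8)
Step 9: enter (4,8), '.' pass, move right to (4,9)
Step 10: at (4,9) — EXIT via right edge, pos 4

Answer: right 4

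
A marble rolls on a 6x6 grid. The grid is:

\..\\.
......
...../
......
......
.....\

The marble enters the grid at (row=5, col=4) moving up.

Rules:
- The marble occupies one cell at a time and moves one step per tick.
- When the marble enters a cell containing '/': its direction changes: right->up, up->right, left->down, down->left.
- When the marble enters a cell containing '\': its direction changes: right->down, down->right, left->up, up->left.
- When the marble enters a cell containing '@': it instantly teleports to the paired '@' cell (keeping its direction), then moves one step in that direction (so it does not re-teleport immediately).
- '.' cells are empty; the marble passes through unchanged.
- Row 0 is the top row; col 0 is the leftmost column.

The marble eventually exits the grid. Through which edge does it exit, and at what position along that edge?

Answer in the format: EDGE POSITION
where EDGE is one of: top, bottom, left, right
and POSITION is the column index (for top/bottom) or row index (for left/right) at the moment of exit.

Answer: top 3

Derivation:
Step 1: enter (5,4), '.' pass, move up to (4,4)
Step 2: enter (4,4), '.' pass, move up to (3,4)
Step 3: enter (3,4), '.' pass, move up to (2,4)
Step 4: enter (2,4), '.' pass, move up to (1,4)
Step 5: enter (1,4), '.' pass, move up to (0,4)
Step 6: enter (0,4), '\' deflects up->left, move left to (0,3)
Step 7: enter (0,3), '\' deflects left->up, move up to (-1,3)
Step 8: at (-1,3) — EXIT via top edge, pos 3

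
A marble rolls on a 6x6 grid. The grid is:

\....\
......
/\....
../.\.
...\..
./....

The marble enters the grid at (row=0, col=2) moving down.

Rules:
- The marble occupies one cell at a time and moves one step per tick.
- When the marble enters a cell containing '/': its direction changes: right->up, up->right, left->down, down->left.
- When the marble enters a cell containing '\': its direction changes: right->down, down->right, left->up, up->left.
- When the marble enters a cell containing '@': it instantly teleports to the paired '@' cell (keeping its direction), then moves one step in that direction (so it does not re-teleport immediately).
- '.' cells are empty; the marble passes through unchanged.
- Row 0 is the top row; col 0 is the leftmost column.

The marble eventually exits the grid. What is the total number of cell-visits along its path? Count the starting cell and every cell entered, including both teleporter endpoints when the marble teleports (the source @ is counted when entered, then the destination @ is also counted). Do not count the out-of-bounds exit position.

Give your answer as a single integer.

Step 1: enter (0,2), '.' pass, move down to (1,2)
Step 2: enter (1,2), '.' pass, move down to (2,2)
Step 3: enter (2,2), '.' pass, move down to (3,2)
Step 4: enter (3,2), '/' deflects down->left, move left to (3,1)
Step 5: enter (3,1), '.' pass, move left to (3,0)
Step 6: enter (3,0), '.' pass, move left to (3,-1)
Step 7: at (3,-1) — EXIT via left edge, pos 3
Path length (cell visits): 6

Answer: 6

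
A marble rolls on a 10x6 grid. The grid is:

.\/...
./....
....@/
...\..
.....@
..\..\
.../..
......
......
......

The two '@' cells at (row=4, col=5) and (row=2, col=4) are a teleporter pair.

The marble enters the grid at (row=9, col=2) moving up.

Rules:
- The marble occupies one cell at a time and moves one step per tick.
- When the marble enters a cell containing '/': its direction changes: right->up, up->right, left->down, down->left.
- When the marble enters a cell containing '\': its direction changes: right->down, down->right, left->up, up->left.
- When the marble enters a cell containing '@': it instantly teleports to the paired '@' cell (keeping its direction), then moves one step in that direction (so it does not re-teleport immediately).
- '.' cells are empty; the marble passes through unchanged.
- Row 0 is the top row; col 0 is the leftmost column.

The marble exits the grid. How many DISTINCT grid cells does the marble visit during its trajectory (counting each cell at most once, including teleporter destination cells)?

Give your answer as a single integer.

Answer: 7

Derivation:
Step 1: enter (9,2), '.' pass, move up to (8,2)
Step 2: enter (8,2), '.' pass, move up to (7,2)
Step 3: enter (7,2), '.' pass, move up to (6,2)
Step 4: enter (6,2), '.' pass, move up to (5,2)
Step 5: enter (5,2), '\' deflects up->left, move left to (5,1)
Step 6: enter (5,1), '.' pass, move left to (5,0)
Step 7: enter (5,0), '.' pass, move left to (5,-1)
Step 8: at (5,-1) — EXIT via left edge, pos 5
Distinct cells visited: 7 (path length 7)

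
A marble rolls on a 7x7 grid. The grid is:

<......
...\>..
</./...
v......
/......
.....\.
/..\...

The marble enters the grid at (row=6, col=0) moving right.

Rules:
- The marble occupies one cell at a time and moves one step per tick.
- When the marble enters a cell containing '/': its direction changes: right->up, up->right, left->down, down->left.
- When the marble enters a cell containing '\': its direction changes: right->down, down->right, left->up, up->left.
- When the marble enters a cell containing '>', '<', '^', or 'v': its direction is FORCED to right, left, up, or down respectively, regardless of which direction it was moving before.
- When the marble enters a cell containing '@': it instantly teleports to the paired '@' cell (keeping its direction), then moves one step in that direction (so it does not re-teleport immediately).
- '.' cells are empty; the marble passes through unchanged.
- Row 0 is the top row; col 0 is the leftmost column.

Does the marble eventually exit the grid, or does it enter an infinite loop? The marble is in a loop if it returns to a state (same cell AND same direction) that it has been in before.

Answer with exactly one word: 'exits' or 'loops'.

Answer: exits

Derivation:
Step 1: enter (6,0), '/' deflects right->up, move up to (5,0)
Step 2: enter (5,0), '.' pass, move up to (4,0)
Step 3: enter (4,0), '/' deflects up->right, move right to (4,1)
Step 4: enter (4,1), '.' pass, move right to (4,2)
Step 5: enter (4,2), '.' pass, move right to (4,3)
Step 6: enter (4,3), '.' pass, move right to (4,4)
Step 7: enter (4,4), '.' pass, move right to (4,5)
Step 8: enter (4,5), '.' pass, move right to (4,6)
Step 9: enter (4,6), '.' pass, move right to (4,7)
Step 10: at (4,7) — EXIT via right edge, pos 4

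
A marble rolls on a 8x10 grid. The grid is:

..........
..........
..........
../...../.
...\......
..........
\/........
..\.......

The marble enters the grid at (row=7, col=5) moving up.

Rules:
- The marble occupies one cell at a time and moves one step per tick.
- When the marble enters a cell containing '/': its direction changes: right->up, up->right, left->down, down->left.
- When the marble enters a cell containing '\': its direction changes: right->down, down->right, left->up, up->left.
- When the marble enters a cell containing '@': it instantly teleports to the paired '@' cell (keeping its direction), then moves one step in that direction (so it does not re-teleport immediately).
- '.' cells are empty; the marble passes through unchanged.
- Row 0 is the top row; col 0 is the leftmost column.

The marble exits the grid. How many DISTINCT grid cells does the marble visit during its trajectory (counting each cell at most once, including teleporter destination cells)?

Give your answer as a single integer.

Step 1: enter (7,5), '.' pass, move up to (6,5)
Step 2: enter (6,5), '.' pass, move up to (5,5)
Step 3: enter (5,5), '.' pass, move up to (4,5)
Step 4: enter (4,5), '.' pass, move up to (3,5)
Step 5: enter (3,5), '.' pass, move up to (2,5)
Step 6: enter (2,5), '.' pass, move up to (1,5)
Step 7: enter (1,5), '.' pass, move up to (0,5)
Step 8: enter (0,5), '.' pass, move up to (-1,5)
Step 9: at (-1,5) — EXIT via top edge, pos 5
Distinct cells visited: 8 (path length 8)

Answer: 8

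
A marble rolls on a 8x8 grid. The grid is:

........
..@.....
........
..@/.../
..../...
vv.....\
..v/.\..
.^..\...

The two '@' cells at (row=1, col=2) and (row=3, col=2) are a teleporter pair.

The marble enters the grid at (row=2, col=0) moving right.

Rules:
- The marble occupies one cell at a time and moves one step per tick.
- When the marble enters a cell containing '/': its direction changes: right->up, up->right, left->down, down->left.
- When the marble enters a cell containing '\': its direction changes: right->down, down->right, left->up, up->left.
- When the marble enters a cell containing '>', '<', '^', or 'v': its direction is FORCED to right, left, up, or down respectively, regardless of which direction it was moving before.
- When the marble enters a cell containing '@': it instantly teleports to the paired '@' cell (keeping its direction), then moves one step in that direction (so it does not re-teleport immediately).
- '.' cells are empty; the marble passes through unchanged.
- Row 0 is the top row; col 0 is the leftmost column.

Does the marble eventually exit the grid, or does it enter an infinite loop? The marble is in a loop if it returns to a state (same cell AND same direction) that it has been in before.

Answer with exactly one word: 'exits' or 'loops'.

Step 1: enter (2,0), '.' pass, move right to (2,1)
Step 2: enter (2,1), '.' pass, move right to (2,2)
Step 3: enter (2,2), '.' pass, move right to (2,3)
Step 4: enter (2,3), '.' pass, move right to (2,4)
Step 5: enter (2,4), '.' pass, move right to (2,5)
Step 6: enter (2,5), '.' pass, move right to (2,6)
Step 7: enter (2,6), '.' pass, move right to (2,7)
Step 8: enter (2,7), '.' pass, move right to (2,8)
Step 9: at (2,8) — EXIT via right edge, pos 2

Answer: exits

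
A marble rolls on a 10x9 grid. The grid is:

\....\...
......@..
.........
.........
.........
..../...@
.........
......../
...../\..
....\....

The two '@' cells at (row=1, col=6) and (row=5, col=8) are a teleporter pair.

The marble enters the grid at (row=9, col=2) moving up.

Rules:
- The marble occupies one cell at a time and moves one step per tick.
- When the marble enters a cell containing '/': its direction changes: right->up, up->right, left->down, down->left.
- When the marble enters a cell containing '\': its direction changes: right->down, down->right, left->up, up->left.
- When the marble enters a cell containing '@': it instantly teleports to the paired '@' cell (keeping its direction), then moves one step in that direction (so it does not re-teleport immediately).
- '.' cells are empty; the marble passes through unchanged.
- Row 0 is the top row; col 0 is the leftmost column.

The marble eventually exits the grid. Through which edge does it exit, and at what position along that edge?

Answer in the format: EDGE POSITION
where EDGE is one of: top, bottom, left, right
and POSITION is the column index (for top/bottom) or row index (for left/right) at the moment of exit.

Answer: top 2

Derivation:
Step 1: enter (9,2), '.' pass, move up to (8,2)
Step 2: enter (8,2), '.' pass, move up to (7,2)
Step 3: enter (7,2), '.' pass, move up to (6,2)
Step 4: enter (6,2), '.' pass, move up to (5,2)
Step 5: enter (5,2), '.' pass, move up to (4,2)
Step 6: enter (4,2), '.' pass, move up to (3,2)
Step 7: enter (3,2), '.' pass, move up to (2,2)
Step 8: enter (2,2), '.' pass, move up to (1,2)
Step 9: enter (1,2), '.' pass, move up to (0,2)
Step 10: enter (0,2), '.' pass, move up to (-1,2)
Step 11: at (-1,2) — EXIT via top edge, pos 2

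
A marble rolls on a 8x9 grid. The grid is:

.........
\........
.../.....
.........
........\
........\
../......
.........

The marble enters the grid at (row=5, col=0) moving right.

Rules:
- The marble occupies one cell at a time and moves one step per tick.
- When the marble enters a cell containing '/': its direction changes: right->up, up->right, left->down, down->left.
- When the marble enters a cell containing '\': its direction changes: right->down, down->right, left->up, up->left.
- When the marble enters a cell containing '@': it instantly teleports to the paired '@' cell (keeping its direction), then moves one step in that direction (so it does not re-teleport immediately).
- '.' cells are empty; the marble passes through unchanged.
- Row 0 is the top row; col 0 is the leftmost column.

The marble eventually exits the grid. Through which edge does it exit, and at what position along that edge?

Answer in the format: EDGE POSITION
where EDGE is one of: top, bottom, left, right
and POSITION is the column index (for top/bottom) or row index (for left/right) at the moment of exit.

Answer: bottom 8

Derivation:
Step 1: enter (5,0), '.' pass, move right to (5,1)
Step 2: enter (5,1), '.' pass, move right to (5,2)
Step 3: enter (5,2), '.' pass, move right to (5,3)
Step 4: enter (5,3), '.' pass, move right to (5,4)
Step 5: enter (5,4), '.' pass, move right to (5,5)
Step 6: enter (5,5), '.' pass, move right to (5,6)
Step 7: enter (5,6), '.' pass, move right to (5,7)
Step 8: enter (5,7), '.' pass, move right to (5,8)
Step 9: enter (5,8), '\' deflects right->down, move down to (6,8)
Step 10: enter (6,8), '.' pass, move down to (7,8)
Step 11: enter (7,8), '.' pass, move down to (8,8)
Step 12: at (8,8) — EXIT via bottom edge, pos 8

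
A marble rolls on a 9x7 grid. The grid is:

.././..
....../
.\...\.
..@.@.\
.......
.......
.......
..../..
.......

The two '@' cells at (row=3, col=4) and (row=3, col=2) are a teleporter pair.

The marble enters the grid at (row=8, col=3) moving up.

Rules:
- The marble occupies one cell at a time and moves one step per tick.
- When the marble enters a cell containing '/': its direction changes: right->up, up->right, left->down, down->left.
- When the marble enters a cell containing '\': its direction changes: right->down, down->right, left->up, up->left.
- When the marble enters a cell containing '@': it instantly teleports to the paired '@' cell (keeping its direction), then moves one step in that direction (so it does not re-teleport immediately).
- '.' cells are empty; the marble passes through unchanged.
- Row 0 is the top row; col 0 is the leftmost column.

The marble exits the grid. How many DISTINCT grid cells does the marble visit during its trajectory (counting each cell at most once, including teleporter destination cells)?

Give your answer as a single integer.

Step 1: enter (8,3), '.' pass, move up to (7,3)
Step 2: enter (7,3), '.' pass, move up to (6,3)
Step 3: enter (6,3), '.' pass, move up to (5,3)
Step 4: enter (5,3), '.' pass, move up to (4,3)
Step 5: enter (4,3), '.' pass, move up to (3,3)
Step 6: enter (3,3), '.' pass, move up to (2,3)
Step 7: enter (2,3), '.' pass, move up to (1,3)
Step 8: enter (1,3), '.' pass, move up to (0,3)
Step 9: enter (0,3), '.' pass, move up to (-1,3)
Step 10: at (-1,3) — EXIT via top edge, pos 3
Distinct cells visited: 9 (path length 9)

Answer: 9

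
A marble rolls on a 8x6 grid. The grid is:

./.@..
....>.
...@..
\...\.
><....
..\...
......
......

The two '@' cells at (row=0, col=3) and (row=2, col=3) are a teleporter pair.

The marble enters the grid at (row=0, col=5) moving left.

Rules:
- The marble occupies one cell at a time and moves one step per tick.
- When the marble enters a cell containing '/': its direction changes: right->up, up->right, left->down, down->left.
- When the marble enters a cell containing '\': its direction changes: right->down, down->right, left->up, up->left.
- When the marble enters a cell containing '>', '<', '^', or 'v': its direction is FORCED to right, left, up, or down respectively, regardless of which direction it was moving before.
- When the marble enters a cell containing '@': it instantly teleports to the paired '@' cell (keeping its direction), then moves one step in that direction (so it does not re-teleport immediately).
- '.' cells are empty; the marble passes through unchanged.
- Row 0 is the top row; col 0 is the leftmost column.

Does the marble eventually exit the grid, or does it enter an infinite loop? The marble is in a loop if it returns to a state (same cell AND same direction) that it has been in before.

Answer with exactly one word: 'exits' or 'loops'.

Answer: exits

Derivation:
Step 1: enter (0,5), '.' pass, move left to (0,4)
Step 2: enter (0,4), '.' pass, move left to (0,3)
Step 3: enter (0,3), '@' teleport (0,3)->(2,3), also enter (2,3), move left to (2,2)
Step 4: enter (2,2), '.' pass, move left to (2,1)
Step 5: enter (2,1), '.' pass, move left to (2,0)
Step 6: enter (2,0), '.' pass, move left to (2,-1)
Step 7: at (2,-1) — EXIT via left edge, pos 2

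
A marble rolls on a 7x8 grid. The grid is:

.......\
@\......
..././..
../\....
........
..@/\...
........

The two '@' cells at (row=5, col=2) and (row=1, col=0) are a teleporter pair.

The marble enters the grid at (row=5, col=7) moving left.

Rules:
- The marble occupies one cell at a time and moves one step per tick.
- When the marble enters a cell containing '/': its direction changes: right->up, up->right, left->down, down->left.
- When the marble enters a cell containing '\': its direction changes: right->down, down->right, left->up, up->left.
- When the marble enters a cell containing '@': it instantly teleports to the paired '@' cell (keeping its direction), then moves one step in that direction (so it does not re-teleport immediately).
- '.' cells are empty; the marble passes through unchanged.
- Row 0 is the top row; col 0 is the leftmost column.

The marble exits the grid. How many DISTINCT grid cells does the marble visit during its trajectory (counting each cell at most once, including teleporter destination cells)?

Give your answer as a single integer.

Step 1: enter (5,7), '.' pass, move left to (5,6)
Step 2: enter (5,6), '.' pass, move left to (5,5)
Step 3: enter (5,5), '.' pass, move left to (5,4)
Step 4: enter (5,4), '\' deflects left->up, move up to (4,4)
Step 5: enter (4,4), '.' pass, move up to (3,4)
Step 6: enter (3,4), '.' pass, move up to (2,4)
Step 7: enter (2,4), '.' pass, move up to (1,4)
Step 8: enter (1,4), '.' pass, move up to (0,4)
Step 9: enter (0,4), '.' pass, move up to (-1,4)
Step 10: at (-1,4) — EXIT via top edge, pos 4
Distinct cells visited: 9 (path length 9)

Answer: 9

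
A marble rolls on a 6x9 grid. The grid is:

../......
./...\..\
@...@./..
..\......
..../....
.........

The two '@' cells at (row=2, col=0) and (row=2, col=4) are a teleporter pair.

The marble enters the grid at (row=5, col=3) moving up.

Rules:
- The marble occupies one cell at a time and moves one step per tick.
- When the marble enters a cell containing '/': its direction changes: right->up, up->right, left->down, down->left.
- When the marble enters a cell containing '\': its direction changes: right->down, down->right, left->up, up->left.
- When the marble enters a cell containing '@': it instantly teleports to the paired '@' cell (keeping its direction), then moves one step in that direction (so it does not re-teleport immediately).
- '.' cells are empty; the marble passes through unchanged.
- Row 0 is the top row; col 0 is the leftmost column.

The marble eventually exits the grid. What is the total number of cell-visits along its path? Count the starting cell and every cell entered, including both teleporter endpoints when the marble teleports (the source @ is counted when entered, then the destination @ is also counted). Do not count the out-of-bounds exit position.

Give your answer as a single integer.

Step 1: enter (5,3), '.' pass, move up to (4,3)
Step 2: enter (4,3), '.' pass, move up to (3,3)
Step 3: enter (3,3), '.' pass, move up to (2,3)
Step 4: enter (2,3), '.' pass, move up to (1,3)
Step 5: enter (1,3), '.' pass, move up to (0,3)
Step 6: enter (0,3), '.' pass, move up to (-1,3)
Step 7: at (-1,3) — EXIT via top edge, pos 3
Path length (cell visits): 6

Answer: 6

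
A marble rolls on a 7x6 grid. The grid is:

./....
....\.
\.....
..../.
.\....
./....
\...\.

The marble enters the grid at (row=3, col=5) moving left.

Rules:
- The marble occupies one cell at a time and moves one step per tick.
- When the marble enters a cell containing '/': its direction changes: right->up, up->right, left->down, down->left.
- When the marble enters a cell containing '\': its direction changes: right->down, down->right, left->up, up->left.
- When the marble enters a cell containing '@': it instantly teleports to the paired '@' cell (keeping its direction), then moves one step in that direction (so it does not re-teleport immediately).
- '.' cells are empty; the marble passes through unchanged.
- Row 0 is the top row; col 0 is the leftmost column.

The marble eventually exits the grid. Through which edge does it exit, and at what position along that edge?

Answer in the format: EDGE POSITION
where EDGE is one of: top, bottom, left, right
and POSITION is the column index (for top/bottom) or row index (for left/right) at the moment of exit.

Answer: right 6

Derivation:
Step 1: enter (3,5), '.' pass, move left to (3,4)
Step 2: enter (3,4), '/' deflects left->down, move down to (4,4)
Step 3: enter (4,4), '.' pass, move down to (5,4)
Step 4: enter (5,4), '.' pass, move down to (6,4)
Step 5: enter (6,4), '\' deflects down->right, move right to (6,5)
Step 6: enter (6,5), '.' pass, move right to (6,6)
Step 7: at (6,6) — EXIT via right edge, pos 6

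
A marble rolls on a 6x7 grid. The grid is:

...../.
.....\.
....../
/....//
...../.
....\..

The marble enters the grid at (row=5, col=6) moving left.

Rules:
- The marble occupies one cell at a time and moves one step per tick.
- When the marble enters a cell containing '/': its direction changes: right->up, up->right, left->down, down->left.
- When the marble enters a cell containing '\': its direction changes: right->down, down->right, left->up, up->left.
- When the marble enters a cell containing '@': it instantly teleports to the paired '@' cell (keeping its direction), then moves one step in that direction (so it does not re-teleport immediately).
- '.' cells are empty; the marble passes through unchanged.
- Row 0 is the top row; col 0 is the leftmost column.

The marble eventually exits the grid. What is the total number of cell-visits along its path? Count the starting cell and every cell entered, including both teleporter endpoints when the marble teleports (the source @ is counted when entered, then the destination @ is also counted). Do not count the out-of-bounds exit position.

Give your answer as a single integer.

Answer: 8

Derivation:
Step 1: enter (5,6), '.' pass, move left to (5,5)
Step 2: enter (5,5), '.' pass, move left to (5,4)
Step 3: enter (5,4), '\' deflects left->up, move up to (4,4)
Step 4: enter (4,4), '.' pass, move up to (3,4)
Step 5: enter (3,4), '.' pass, move up to (2,4)
Step 6: enter (2,4), '.' pass, move up to (1,4)
Step 7: enter (1,4), '.' pass, move up to (0,4)
Step 8: enter (0,4), '.' pass, move up to (-1,4)
Step 9: at (-1,4) — EXIT via top edge, pos 4
Path length (cell visits): 8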